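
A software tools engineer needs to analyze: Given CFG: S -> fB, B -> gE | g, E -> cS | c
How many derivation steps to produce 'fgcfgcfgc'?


Grammar: S -> fB, B -> gE | g, E -> cS | c
Deriving 'fgcfgcfgc':
Step 1: S -> fB => fB
Step 2: B -> gE => fgE
Step 3: E -> cS => fgcS
Step 4: S -> fB => fgcfB
Step 5: B -> gE => fgcfgE
Step 6: E -> cS => fgcfgcS
Step 7: S -> fB => fgcfgcfB
Step 8: B -> gE => fgcfgcfgE
Step 9: E -> c => fgcfgcfgc
Total derivation steps: 9

9


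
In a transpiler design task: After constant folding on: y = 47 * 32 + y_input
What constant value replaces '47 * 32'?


Identifying constant sub-expression:
  Original: y = 47 * 32 + y_input
  47 and 32 are both compile-time constants
  Evaluating: 47 * 32 = 1504
  After folding: y = 1504 + y_input

1504


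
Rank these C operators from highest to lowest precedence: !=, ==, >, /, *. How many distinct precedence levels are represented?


Looking up precedence for each operator:
  != -> precedence 3
  == -> precedence 3
  > -> precedence 4
  / -> precedence 6
  * -> precedence 6
Sorted highest to lowest: /, *, >, !=, ==
Distinct precedence values: [6, 4, 3]
Number of distinct levels: 3

3


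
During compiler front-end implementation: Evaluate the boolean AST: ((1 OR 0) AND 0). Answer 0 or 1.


Step 1: Evaluate inner node
  1 OR 0 = 1
Step 2: Evaluate root node
  1 AND 0 = 0

0


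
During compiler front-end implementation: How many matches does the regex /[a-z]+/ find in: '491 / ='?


Pattern: /[a-z]+/ (identifiers)
Input: '491 / ='
Scanning for matches:
Total matches: 0

0


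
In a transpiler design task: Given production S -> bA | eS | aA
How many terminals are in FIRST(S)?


Production: S -> bA | eS | aA
Examining each alternative for leading terminals:
  S -> bA : first terminal = 'b'
  S -> eS : first terminal = 'e'
  S -> aA : first terminal = 'a'
FIRST(S) = {a, b, e}
Count: 3

3


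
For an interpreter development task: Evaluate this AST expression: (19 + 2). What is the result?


Expression: (19 + 2)
Evaluating step by step:
  19 + 2 = 21
Result: 21

21


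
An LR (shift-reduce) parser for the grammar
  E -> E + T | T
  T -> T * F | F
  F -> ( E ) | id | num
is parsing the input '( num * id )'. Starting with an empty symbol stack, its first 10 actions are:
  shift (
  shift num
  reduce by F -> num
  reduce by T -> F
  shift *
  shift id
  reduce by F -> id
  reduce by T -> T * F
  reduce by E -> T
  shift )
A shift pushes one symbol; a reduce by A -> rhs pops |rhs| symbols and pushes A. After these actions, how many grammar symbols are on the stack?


Tracking the symbol stack through each action:
  Action 1: shift '(' : push -> stack = [(] (size 1)
  Action 2: shift 'num' : push -> stack = [(, num] (size 2)
  Action 3: reduce by F -> num : pop 1, push F -> stack = [(, F] (size 2)
  Action 4: reduce by T -> F : pop 1, push T -> stack = [(, T] (size 2)
  Action 5: shift '*' : push -> stack = [(, T, *] (size 3)
  Action 6: shift 'id' : push -> stack = [(, T, *, id] (size 4)
  Action 7: reduce by F -> id : pop 1, push F -> stack = [(, T, *, F] (size 4)
  Action 8: reduce by T -> T * F : pop 3, push T -> stack = [(, T] (size 2)
  Action 9: reduce by E -> T : pop 1, push E -> stack = [(, E] (size 2)
  Action 10: shift ')' : push -> stack = [(, E, )] (size 3)
Final stack size: 3

3


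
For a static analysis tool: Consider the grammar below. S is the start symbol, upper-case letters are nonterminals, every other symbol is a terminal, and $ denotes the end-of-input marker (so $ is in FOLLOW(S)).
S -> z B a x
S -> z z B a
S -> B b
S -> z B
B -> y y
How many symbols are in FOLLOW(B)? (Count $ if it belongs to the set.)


S is the start symbol and does not occur in any rule body, so FOLLOW(S) = {$}.
Examining every occurrence of B in a rule body:
  S -> z B a x : B is followed by terminal 'a' -> add 'a'
  S -> z z B a : B is followed by terminal 'a' -> add 'a' (already in the set)
  S -> B b : B is followed by terminal 'b' -> add 'b'
  S -> z B : B is at the right end -> add FOLLOW(S) = {$}
  B -> y y : B does not occur in the body -> contributes nothing
FOLLOW(B) = {a, b, $}
Count: 3

3


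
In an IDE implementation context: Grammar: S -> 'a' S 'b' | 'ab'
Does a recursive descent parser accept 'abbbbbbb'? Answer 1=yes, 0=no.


Grammar accepts strings of the form a^n b^n (n >= 1)
Word: 'abbbbbbb'
Counting: 1 a's and 7 b's
Check: 1 == 7? No
Mismatch: a-count != b-count
Rejected

0


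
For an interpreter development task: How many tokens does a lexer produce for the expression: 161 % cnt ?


Scanning '161 % cnt'
Token 1: '161' -> integer_literal
Token 2: '%' -> operator
Token 3: 'cnt' -> identifier
Total tokens: 3

3


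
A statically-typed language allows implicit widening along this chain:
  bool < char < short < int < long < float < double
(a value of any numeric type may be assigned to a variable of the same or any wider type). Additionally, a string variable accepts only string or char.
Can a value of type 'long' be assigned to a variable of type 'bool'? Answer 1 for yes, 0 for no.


Target variable type: bool
Source value type: long
Numeric ranks: long=4, bool=0
Widening allowed iff rank(source) <= rank(target): 4 <= 0? No
Result: 0

0


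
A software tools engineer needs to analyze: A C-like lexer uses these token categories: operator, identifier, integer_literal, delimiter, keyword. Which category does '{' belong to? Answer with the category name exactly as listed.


Token: '{'
Checking categories:
  identifier: no
  integer_literal: no
  operator: no
  keyword: no
  delimiter: YES
Category: delimiter

delimiter


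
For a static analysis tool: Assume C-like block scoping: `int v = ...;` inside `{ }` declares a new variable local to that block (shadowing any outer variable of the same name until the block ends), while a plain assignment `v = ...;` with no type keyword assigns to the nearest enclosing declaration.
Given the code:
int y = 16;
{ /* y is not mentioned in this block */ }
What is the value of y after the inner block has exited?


Analyzing scoping rules:
Outer scope: declares y = 16
Inner block: y is neither redeclared nor assigned -> unchanged
After the block -> 16
Result: 16

16


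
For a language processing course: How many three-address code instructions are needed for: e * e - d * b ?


Expression: e * e - d * b
Generating three-address code (respecting * over +/- precedence):
  Instruction 1: t1 = e * e
  Instruction 2: t2 = d * b
  Instruction 3: t3 = t1 - t2
Total instructions: 3

3


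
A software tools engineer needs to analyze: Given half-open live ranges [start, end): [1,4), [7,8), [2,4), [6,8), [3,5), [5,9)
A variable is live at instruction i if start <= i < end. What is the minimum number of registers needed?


Live ranges:
  Var0: [1, 4)
  Var1: [7, 8)
  Var2: [2, 4)
  Var3: [6, 8)
  Var4: [3, 5)
  Var5: [5, 9)
Sweep-line events (position, delta, active):
  pos=1 start -> active=1
  pos=2 start -> active=2
  pos=3 start -> active=3
  pos=4 end -> active=2
  pos=4 end -> active=1
  pos=5 end -> active=0
  pos=5 start -> active=1
  pos=6 start -> active=2
  pos=7 start -> active=3
  pos=8 end -> active=2
  pos=8 end -> active=1
  pos=9 end -> active=0
Maximum simultaneous active: 3
Minimum registers needed: 3

3


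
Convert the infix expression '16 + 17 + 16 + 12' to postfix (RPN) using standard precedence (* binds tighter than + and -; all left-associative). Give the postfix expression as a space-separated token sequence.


Applying the shunting-yard algorithm:
  Operand 16 -> output
  Push '+' onto operator stack -> op-stack: [+]
  Operand 17 -> output
  See '+' (prec 1); top '+' (prec 1) >= it -> pop '+' to output
  Push '+' onto operator stack -> op-stack: [+]
  Operand 16 -> output
  See '+' (prec 1); top '+' (prec 1) >= it -> pop '+' to output
  Push '+' onto operator stack -> op-stack: [+]
  Operand 12 -> output
  End of input: pop '+' to output
Postfix result: 16 17 + 16 + 12 +

16 17 + 16 + 12 +


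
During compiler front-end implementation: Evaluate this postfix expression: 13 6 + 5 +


Processing tokens left to right:
Push 13, Push 6
Pop 13 and 6, compute 13 + 6 = 19, push 19
Push 5
Pop 19 and 5, compute 19 + 5 = 24, push 24
Stack result: 24

24


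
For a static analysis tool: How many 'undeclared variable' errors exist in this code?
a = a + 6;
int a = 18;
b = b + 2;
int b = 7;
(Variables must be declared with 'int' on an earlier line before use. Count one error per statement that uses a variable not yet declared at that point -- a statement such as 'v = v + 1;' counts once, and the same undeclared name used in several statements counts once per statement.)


Scanning code line by line:
  Line 1: use 'a' -> ERROR (undeclared)
  Line 2: declare 'a' -> declared = ['a']
  Line 3: use 'b' -> ERROR (undeclared)
  Line 4: declare 'b' -> declared = ['a', 'b']
Total undeclared variable errors: 2

2


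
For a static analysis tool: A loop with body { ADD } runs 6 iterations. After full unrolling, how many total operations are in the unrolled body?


Loop body operations: ADD (1 op per iteration)
Unrolling 6 iterations:
  Iteration 1: ADD (1 ops)
  Iteration 2: ADD (1 ops)
  Iteration 3: ADD (1 ops)
  Iteration 4: ADD (1 ops)
  Iteration 5: ADD (1 ops)
  Iteration 6: ADD (1 ops)
Total: 6 iterations * 1 ops/iter = 6 operations

6


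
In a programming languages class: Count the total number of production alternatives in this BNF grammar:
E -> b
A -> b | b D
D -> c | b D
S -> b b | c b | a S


Counting alternatives per rule:
  E: 1 alternative(s)
  A: 2 alternative(s)
  D: 2 alternative(s)
  S: 3 alternative(s)
Sum: 1 + 2 + 2 + 3 = 8

8


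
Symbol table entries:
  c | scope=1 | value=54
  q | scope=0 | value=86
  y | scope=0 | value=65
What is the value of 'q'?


Searching symbol table for 'q':
  c | scope=1 | value=54
  q | scope=0 | value=86 <- MATCH
  y | scope=0 | value=65
Found 'q' at scope 0 with value 86

86


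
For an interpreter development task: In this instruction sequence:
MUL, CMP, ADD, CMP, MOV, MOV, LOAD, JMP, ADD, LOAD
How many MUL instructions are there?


Scanning instruction sequence for MUL:
  Position 1: MUL <- MATCH
  Position 2: CMP
  Position 3: ADD
  Position 4: CMP
  Position 5: MOV
  Position 6: MOV
  Position 7: LOAD
  Position 8: JMP
  Position 9: ADD
  Position 10: LOAD
Matches at positions: [1]
Total MUL count: 1

1


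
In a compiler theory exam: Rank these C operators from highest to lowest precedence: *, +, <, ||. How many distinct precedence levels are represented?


Looking up precedence for each operator:
  * -> precedence 6
  + -> precedence 5
  < -> precedence 4
  || -> precedence 1
Sorted highest to lowest: *, +, <, ||
Distinct precedence values: [6, 5, 4, 1]
Number of distinct levels: 4

4


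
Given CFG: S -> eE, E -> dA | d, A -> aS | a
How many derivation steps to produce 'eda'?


Grammar: S -> eE, E -> dA | d, A -> aS | a
Deriving 'eda':
Step 1: S -> eE => eE
Step 2: E -> dA => edA
Step 3: A -> a => eda
Total derivation steps: 3

3


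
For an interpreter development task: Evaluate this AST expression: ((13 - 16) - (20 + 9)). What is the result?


Expression: ((13 - 16) - (20 + 9))
Evaluating step by step:
  13 - 16 = -3
  20 + 9 = 29
  -3 - 29 = -32
Result: -32

-32


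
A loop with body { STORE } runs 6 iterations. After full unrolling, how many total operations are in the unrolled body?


Loop body operations: STORE (1 op per iteration)
Unrolling 6 iterations:
  Iteration 1: STORE (1 ops)
  Iteration 2: STORE (1 ops)
  Iteration 3: STORE (1 ops)
  Iteration 4: STORE (1 ops)
  Iteration 5: STORE (1 ops)
  Iteration 6: STORE (1 ops)
Total: 6 iterations * 1 ops/iter = 6 operations

6


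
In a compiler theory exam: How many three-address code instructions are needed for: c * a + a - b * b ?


Expression: c * a + a - b * b
Generating three-address code (respecting * over +/- precedence):
  Instruction 1: t1 = c * a
  Instruction 2: t2 = b * b
  Instruction 3: t3 = t1 + a
  Instruction 4: t4 = t3 - t2
Total instructions: 4

4


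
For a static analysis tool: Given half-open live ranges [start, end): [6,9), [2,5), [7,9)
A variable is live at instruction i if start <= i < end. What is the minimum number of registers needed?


Live ranges:
  Var0: [6, 9)
  Var1: [2, 5)
  Var2: [7, 9)
Sweep-line events (position, delta, active):
  pos=2 start -> active=1
  pos=5 end -> active=0
  pos=6 start -> active=1
  pos=7 start -> active=2
  pos=9 end -> active=1
  pos=9 end -> active=0
Maximum simultaneous active: 2
Minimum registers needed: 2

2


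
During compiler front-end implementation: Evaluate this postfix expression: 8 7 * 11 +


Processing tokens left to right:
Push 8, Push 7
Pop 8 and 7, compute 8 * 7 = 56, push 56
Push 11
Pop 56 and 11, compute 56 + 11 = 67, push 67
Stack result: 67

67


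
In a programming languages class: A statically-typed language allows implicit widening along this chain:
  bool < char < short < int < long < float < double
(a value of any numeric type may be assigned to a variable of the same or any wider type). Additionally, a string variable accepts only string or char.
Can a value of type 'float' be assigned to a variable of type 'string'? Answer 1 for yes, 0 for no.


Target variable type: string
Source value type: float
Rule: string accepts only {string, char}
  source 'float' in {string, char}? No
Result: 0

0


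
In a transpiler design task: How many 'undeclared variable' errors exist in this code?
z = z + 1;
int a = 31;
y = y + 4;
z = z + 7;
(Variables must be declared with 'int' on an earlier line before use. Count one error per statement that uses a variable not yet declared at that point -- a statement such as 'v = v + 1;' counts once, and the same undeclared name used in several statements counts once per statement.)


Scanning code line by line:
  Line 1: use 'z' -> ERROR (undeclared)
  Line 2: declare 'a' -> declared = ['a']
  Line 3: use 'y' -> ERROR (undeclared)
  Line 4: use 'z' -> ERROR (undeclared)
Total undeclared variable errors: 3

3


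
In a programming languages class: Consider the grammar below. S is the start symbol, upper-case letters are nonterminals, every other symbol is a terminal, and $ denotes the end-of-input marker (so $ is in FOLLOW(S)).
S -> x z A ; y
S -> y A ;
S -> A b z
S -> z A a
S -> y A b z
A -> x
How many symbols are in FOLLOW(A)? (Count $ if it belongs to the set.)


S is the start symbol and does not occur in any rule body, so FOLLOW(S) = {$}.
Examining every occurrence of A in a rule body:
  S -> x z A ; y : A is followed by terminal ';' -> add ';'
  S -> y A ; : A is followed by terminal ';' -> add ';' (already in the set)
  S -> A b z : A is followed by terminal 'b' -> add 'b'
  S -> z A a : A is followed by terminal 'a' -> add 'a'
  S -> y A b z : A is followed by terminal 'b' -> add 'b' (already in the set)
  A -> x : A does not occur in the body -> contributes nothing
FOLLOW(A) = {;, a, b}
Count: 3

3


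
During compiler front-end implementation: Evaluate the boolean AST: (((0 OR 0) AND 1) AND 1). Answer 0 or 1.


Step 1: Evaluate inner node
  0 OR 0 = 0
Step 2: Evaluate next node
  0 AND 1 = 0
Step 3: Evaluate root node
  0 AND 1 = 0

0


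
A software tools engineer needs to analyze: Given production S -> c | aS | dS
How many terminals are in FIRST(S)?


Production: S -> c | aS | dS
Examining each alternative for leading terminals:
  S -> c : first terminal = 'c'
  S -> aS : first terminal = 'a'
  S -> dS : first terminal = 'd'
FIRST(S) = {a, c, d}
Count: 3

3


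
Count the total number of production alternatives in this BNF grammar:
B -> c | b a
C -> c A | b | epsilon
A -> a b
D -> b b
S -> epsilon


Counting alternatives per rule:
  B: 2 alternative(s)
  C: 3 alternative(s)
  A: 1 alternative(s)
  D: 1 alternative(s)
  S: 1 alternative(s)
Sum: 2 + 3 + 1 + 1 + 1 = 8

8


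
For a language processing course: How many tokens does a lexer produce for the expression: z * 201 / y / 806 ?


Scanning 'z * 201 / y / 806'
Token 1: 'z' -> identifier
Token 2: '*' -> operator
Token 3: '201' -> integer_literal
Token 4: '/' -> operator
Token 5: 'y' -> identifier
Token 6: '/' -> operator
Token 7: '806' -> integer_literal
Total tokens: 7

7


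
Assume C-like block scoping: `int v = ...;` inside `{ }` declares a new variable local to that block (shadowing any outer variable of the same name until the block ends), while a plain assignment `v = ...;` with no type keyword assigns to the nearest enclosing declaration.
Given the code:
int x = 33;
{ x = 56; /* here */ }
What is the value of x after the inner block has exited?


Analyzing scoping rules:
Outer scope: declares x = 33
Inner block: 'x = 56;' has no type keyword, so it is an assignment to the outer x (no shadowing)
The assignment changed the outer variable itself, so the new value persists after the block -> 56
Result: 56

56


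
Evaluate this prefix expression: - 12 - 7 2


Parsing prefix expression: - 12 - 7 2
Step 1: Innermost operation '- 7 2'
  7 - 2 = 5
Step 2: Outer operation '- 12 [5]'
  12 - 5 = 7

7


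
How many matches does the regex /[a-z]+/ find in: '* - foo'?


Pattern: /[a-z]+/ (identifiers)
Input: '* - foo'
Scanning for matches:
  Match 1: 'foo'
Total matches: 1

1


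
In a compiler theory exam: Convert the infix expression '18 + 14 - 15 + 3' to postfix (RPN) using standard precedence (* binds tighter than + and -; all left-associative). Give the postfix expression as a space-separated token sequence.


Applying the shunting-yard algorithm:
  Operand 18 -> output
  Push '+' onto operator stack -> op-stack: [+]
  Operand 14 -> output
  See '-' (prec 1); top '+' (prec 1) >= it -> pop '+' to output
  Push '-' onto operator stack -> op-stack: [-]
  Operand 15 -> output
  See '+' (prec 1); top '-' (prec 1) >= it -> pop '-' to output
  Push '+' onto operator stack -> op-stack: [+]
  Operand 3 -> output
  End of input: pop '+' to output
Postfix result: 18 14 + 15 - 3 +

18 14 + 15 - 3 +


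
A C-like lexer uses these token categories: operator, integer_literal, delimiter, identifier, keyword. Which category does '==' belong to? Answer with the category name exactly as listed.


Token: '=='
Checking categories:
  identifier: no
  integer_literal: no
  operator: YES
  keyword: no
  delimiter: no
Category: operator

operator


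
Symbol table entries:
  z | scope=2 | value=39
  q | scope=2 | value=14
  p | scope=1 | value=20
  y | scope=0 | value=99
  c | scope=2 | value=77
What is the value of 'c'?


Searching symbol table for 'c':
  z | scope=2 | value=39
  q | scope=2 | value=14
  p | scope=1 | value=20
  y | scope=0 | value=99
  c | scope=2 | value=77 <- MATCH
Found 'c' at scope 2 with value 77

77


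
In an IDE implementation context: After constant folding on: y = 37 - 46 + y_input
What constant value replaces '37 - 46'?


Identifying constant sub-expression:
  Original: y = 37 - 46 + y_input
  37 and 46 are both compile-time constants
  Evaluating: 37 - 46 = -9
  After folding: y = -9 + y_input

-9


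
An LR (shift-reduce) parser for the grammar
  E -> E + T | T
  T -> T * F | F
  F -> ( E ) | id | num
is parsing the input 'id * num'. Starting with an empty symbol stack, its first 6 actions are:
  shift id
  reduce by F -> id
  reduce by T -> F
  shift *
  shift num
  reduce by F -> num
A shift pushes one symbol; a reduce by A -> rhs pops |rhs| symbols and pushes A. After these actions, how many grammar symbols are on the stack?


Tracking the symbol stack through each action:
  Action 1: shift 'id' : push -> stack = [id] (size 1)
  Action 2: reduce by F -> id : pop 1, push F -> stack = [F] (size 1)
  Action 3: reduce by T -> F : pop 1, push T -> stack = [T] (size 1)
  Action 4: shift '*' : push -> stack = [T, *] (size 2)
  Action 5: shift 'num' : push -> stack = [T, *, num] (size 3)
  Action 6: reduce by F -> num : pop 1, push F -> stack = [T, *, F] (size 3)
Final stack size: 3

3


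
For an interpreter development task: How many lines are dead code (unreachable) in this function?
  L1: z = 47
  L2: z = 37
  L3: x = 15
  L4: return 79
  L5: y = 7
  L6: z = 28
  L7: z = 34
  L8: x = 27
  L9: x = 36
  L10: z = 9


Analyzing control flow:
  L1: reachable (before return)
  L2: reachable (before return)
  L3: reachable (before return)
  L4: reachable (return statement)
  L5: DEAD (after return at L4)
  L6: DEAD (after return at L4)
  L7: DEAD (after return at L4)
  L8: DEAD (after return at L4)
  L9: DEAD (after return at L4)
  L10: DEAD (after return at L4)
Return at L4, total lines = 10
Dead lines: L5 through L10
Count: 6

6


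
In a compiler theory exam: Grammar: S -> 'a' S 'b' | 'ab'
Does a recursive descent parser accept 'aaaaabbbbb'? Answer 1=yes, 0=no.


Grammar accepts strings of the form a^n b^n (n >= 1)
Word: 'aaaaabbbbb'
Counting: 5 a's and 5 b's
Check: 5 == 5? Yes
Derivation (S -> aSb applied 4 time(s), then S -> ab): S => aSb => aaSbb => aaaSbbb => aaaaSbbbb => aaaaabbbbb
Accepted

1


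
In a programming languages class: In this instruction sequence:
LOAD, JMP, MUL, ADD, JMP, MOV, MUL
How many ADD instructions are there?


Scanning instruction sequence for ADD:
  Position 1: LOAD
  Position 2: JMP
  Position 3: MUL
  Position 4: ADD <- MATCH
  Position 5: JMP
  Position 6: MOV
  Position 7: MUL
Matches at positions: [4]
Total ADD count: 1

1


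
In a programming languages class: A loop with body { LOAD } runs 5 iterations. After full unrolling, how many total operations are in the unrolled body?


Loop body operations: LOAD (1 op per iteration)
Unrolling 5 iterations:
  Iteration 1: LOAD (1 ops)
  Iteration 2: LOAD (1 ops)
  Iteration 3: LOAD (1 ops)
  Iteration 4: LOAD (1 ops)
  Iteration 5: LOAD (1 ops)
Total: 5 iterations * 1 ops/iter = 5 operations

5


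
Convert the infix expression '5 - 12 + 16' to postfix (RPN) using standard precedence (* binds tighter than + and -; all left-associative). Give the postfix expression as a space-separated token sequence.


Applying the shunting-yard algorithm:
  Operand 5 -> output
  Push '-' onto operator stack -> op-stack: [-]
  Operand 12 -> output
  See '+' (prec 1); top '-' (prec 1) >= it -> pop '-' to output
  Push '+' onto operator stack -> op-stack: [+]
  Operand 16 -> output
  End of input: pop '+' to output
Postfix result: 5 12 - 16 +

5 12 - 16 +


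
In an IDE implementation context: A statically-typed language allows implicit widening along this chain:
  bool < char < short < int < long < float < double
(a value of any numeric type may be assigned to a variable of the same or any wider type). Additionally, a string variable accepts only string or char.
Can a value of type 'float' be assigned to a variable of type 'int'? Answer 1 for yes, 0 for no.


Target variable type: int
Source value type: float
Numeric ranks: float=5, int=3
Widening allowed iff rank(source) <= rank(target): 5 <= 3? No
Result: 0

0


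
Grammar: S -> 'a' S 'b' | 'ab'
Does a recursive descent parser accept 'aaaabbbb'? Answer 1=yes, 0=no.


Grammar accepts strings of the form a^n b^n (n >= 1)
Word: 'aaaabbbb'
Counting: 4 a's and 4 b's
Check: 4 == 4? Yes
Derivation (S -> aSb applied 3 time(s), then S -> ab): S => aSb => aaSbb => aaaSbbb => aaaabbbb
Accepted

1


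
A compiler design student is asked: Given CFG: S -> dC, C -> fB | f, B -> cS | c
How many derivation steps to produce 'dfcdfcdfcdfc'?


Grammar: S -> dC, C -> fB | f, B -> cS | c
Deriving 'dfcdfcdfcdfc':
Step 1: S -> dC => dC
Step 2: C -> fB => dfB
Step 3: B -> cS => dfcS
Step 4: S -> dC => dfcdC
Step 5: C -> fB => dfcdfB
Step 6: B -> cS => dfcdfcS
Step 7: S -> dC => dfcdfcdC
Step 8: C -> fB => dfcdfcdfB
Step 9: B -> cS => dfcdfcdfcS
Step 10: S -> dC => dfcdfcdfcdC
Step 11: C -> fB => dfcdfcdfcdfB
Step 12: B -> c => dfcdfcdfcdfc
Total derivation steps: 12

12


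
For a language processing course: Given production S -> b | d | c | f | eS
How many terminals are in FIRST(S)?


Production: S -> b | d | c | f | eS
Examining each alternative for leading terminals:
  S -> b : first terminal = 'b'
  S -> d : first terminal = 'd'
  S -> c : first terminal = 'c'
  S -> f : first terminal = 'f'
  S -> eS : first terminal = 'e'
FIRST(S) = {b, c, d, e, f}
Count: 5

5


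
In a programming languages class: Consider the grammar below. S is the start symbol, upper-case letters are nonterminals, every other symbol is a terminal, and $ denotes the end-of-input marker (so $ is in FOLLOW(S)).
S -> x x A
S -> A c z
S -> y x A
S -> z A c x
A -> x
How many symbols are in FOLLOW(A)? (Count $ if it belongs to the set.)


S is the start symbol and does not occur in any rule body, so FOLLOW(S) = {$}.
Examining every occurrence of A in a rule body:
  S -> x x A : A is at the right end -> add FOLLOW(S) = {$}
  S -> A c z : A is followed by terminal 'c' -> add 'c'
  S -> y x A : A is at the right end -> add FOLLOW(S) = {$} (already in the set)
  S -> z A c x : A is followed by terminal 'c' -> add 'c' (already in the set)
  A -> x : A does not occur in the body -> contributes nothing
FOLLOW(A) = {c, $}
Count: 2

2


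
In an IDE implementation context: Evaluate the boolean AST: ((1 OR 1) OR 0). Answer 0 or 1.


Step 1: Evaluate inner node
  1 OR 1 = 1
Step 2: Evaluate root node
  1 OR 0 = 1

1


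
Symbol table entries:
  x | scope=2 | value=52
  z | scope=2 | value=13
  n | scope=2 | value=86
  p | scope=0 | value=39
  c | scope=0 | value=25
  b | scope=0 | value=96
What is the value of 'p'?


Searching symbol table for 'p':
  x | scope=2 | value=52
  z | scope=2 | value=13
  n | scope=2 | value=86
  p | scope=0 | value=39 <- MATCH
  c | scope=0 | value=25
  b | scope=0 | value=96
Found 'p' at scope 0 with value 39

39


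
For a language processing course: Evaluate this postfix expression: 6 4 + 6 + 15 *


Processing tokens left to right:
Push 6, Push 4
Pop 6 and 4, compute 6 + 4 = 10, push 10
Push 6
Pop 10 and 6, compute 10 + 6 = 16, push 16
Push 15
Pop 16 and 15, compute 16 * 15 = 240, push 240
Stack result: 240

240


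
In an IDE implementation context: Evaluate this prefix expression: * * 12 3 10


Parsing prefix expression: * * 12 3 10
Step 1: Innermost operation '* 12 3'
  12 * 3 = 36
Step 2: Outer operation '* [36] 10'
  36 * 10 = 360

360


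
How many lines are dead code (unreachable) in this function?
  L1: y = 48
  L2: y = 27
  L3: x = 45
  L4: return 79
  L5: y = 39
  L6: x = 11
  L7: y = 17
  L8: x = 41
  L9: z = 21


Analyzing control flow:
  L1: reachable (before return)
  L2: reachable (before return)
  L3: reachable (before return)
  L4: reachable (return statement)
  L5: DEAD (after return at L4)
  L6: DEAD (after return at L4)
  L7: DEAD (after return at L4)
  L8: DEAD (after return at L4)
  L9: DEAD (after return at L4)
Return at L4, total lines = 9
Dead lines: L5 through L9
Count: 5

5


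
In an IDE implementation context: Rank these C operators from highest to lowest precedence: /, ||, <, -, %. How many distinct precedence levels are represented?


Looking up precedence for each operator:
  / -> precedence 6
  || -> precedence 1
  < -> precedence 4
  - -> precedence 5
  % -> precedence 6
Sorted highest to lowest: /, %, -, <, ||
Distinct precedence values: [6, 5, 4, 1]
Number of distinct levels: 4

4


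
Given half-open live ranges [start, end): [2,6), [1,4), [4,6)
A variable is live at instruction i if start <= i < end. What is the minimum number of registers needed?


Live ranges:
  Var0: [2, 6)
  Var1: [1, 4)
  Var2: [4, 6)
Sweep-line events (position, delta, active):
  pos=1 start -> active=1
  pos=2 start -> active=2
  pos=4 end -> active=1
  pos=4 start -> active=2
  pos=6 end -> active=1
  pos=6 end -> active=0
Maximum simultaneous active: 2
Minimum registers needed: 2

2


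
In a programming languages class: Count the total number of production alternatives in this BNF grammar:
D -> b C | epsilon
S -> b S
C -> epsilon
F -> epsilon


Counting alternatives per rule:
  D: 2 alternative(s)
  S: 1 alternative(s)
  C: 1 alternative(s)
  F: 1 alternative(s)
Sum: 2 + 1 + 1 + 1 = 5

5


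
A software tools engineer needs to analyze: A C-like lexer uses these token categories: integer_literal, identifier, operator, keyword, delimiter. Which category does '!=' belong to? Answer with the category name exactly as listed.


Token: '!='
Checking categories:
  identifier: no
  integer_literal: no
  operator: YES
  keyword: no
  delimiter: no
Category: operator

operator


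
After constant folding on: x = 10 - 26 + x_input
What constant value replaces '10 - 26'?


Identifying constant sub-expression:
  Original: x = 10 - 26 + x_input
  10 and 26 are both compile-time constants
  Evaluating: 10 - 26 = -16
  After folding: x = -16 + x_input

-16


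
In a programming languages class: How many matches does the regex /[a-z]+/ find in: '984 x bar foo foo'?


Pattern: /[a-z]+/ (identifiers)
Input: '984 x bar foo foo'
Scanning for matches:
  Match 1: 'x'
  Match 2: 'bar'
  Match 3: 'foo'
  Match 4: 'foo'
Total matches: 4

4


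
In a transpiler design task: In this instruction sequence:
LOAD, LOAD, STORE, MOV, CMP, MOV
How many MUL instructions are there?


Scanning instruction sequence for MUL:
  Position 1: LOAD
  Position 2: LOAD
  Position 3: STORE
  Position 4: MOV
  Position 5: CMP
  Position 6: MOV
Matches at positions: []
Total MUL count: 0

0


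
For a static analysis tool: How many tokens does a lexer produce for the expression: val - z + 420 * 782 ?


Scanning 'val - z + 420 * 782'
Token 1: 'val' -> identifier
Token 2: '-' -> operator
Token 3: 'z' -> identifier
Token 4: '+' -> operator
Token 5: '420' -> integer_literal
Token 6: '*' -> operator
Token 7: '782' -> integer_literal
Total tokens: 7

7


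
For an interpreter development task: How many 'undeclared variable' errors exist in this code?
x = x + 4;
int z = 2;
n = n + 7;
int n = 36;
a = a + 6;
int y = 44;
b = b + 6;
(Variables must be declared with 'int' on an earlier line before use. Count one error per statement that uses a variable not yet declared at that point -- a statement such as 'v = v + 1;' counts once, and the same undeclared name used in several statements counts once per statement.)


Scanning code line by line:
  Line 1: use 'x' -> ERROR (undeclared)
  Line 2: declare 'z' -> declared = ['z']
  Line 3: use 'n' -> ERROR (undeclared)
  Line 4: declare 'n' -> declared = ['n', 'z']
  Line 5: use 'a' -> ERROR (undeclared)
  Line 6: declare 'y' -> declared = ['n', 'y', 'z']
  Line 7: use 'b' -> ERROR (undeclared)
Total undeclared variable errors: 4

4


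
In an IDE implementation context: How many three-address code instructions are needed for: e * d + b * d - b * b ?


Expression: e * d + b * d - b * b
Generating three-address code (respecting * over +/- precedence):
  Instruction 1: t1 = e * d
  Instruction 2: t2 = b * d
  Instruction 3: t3 = b * b
  Instruction 4: t4 = t1 + t2
  Instruction 5: t5 = t4 - t3
Total instructions: 5

5


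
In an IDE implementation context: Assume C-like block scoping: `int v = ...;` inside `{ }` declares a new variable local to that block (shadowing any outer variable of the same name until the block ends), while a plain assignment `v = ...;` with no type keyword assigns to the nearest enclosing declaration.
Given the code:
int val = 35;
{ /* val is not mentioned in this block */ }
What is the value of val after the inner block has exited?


Analyzing scoping rules:
Outer scope: declares val = 35
Inner block: val is neither redeclared nor assigned -> unchanged
After the block -> 35
Result: 35

35


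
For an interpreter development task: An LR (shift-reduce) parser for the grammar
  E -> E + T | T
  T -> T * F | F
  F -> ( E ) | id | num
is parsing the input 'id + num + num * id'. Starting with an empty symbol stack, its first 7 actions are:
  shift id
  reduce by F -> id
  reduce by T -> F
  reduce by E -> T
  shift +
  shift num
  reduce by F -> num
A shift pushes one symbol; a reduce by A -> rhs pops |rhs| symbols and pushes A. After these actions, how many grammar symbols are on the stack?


Tracking the symbol stack through each action:
  Action 1: shift 'id' : push -> stack = [id] (size 1)
  Action 2: reduce by F -> id : pop 1, push F -> stack = [F] (size 1)
  Action 3: reduce by T -> F : pop 1, push T -> stack = [T] (size 1)
  Action 4: reduce by E -> T : pop 1, push E -> stack = [E] (size 1)
  Action 5: shift '+' : push -> stack = [E, +] (size 2)
  Action 6: shift 'num' : push -> stack = [E, +, num] (size 3)
  Action 7: reduce by F -> num : pop 1, push F -> stack = [E, +, F] (size 3)
Final stack size: 3

3


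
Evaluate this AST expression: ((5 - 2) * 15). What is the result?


Expression: ((5 - 2) * 15)
Evaluating step by step:
  5 - 2 = 3
  3 * 15 = 45
Result: 45

45


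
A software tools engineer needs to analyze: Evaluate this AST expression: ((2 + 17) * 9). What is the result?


Expression: ((2 + 17) * 9)
Evaluating step by step:
  2 + 17 = 19
  19 * 9 = 171
Result: 171

171


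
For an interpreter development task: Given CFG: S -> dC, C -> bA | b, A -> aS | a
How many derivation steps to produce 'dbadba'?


Grammar: S -> dC, C -> bA | b, A -> aS | a
Deriving 'dbadba':
Step 1: S -> dC => dC
Step 2: C -> bA => dbA
Step 3: A -> aS => dbaS
Step 4: S -> dC => dbadC
Step 5: C -> bA => dbadbA
Step 6: A -> a => dbadba
Total derivation steps: 6

6


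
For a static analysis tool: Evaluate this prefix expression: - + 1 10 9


Parsing prefix expression: - + 1 10 9
Step 1: Innermost operation '+ 1 10'
  1 + 10 = 11
Step 2: Outer operation '- [11] 9'
  11 - 9 = 2

2


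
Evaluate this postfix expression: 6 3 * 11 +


Processing tokens left to right:
Push 6, Push 3
Pop 6 and 3, compute 6 * 3 = 18, push 18
Push 11
Pop 18 and 11, compute 18 + 11 = 29, push 29
Stack result: 29

29


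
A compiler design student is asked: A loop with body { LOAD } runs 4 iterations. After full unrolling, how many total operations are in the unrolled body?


Loop body operations: LOAD (1 op per iteration)
Unrolling 4 iterations:
  Iteration 1: LOAD (1 ops)
  Iteration 2: LOAD (1 ops)
  Iteration 3: LOAD (1 ops)
  Iteration 4: LOAD (1 ops)
Total: 4 iterations * 1 ops/iter = 4 operations

4


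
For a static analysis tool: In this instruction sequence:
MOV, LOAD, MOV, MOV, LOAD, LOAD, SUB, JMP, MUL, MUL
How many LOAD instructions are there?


Scanning instruction sequence for LOAD:
  Position 1: MOV
  Position 2: LOAD <- MATCH
  Position 3: MOV
  Position 4: MOV
  Position 5: LOAD <- MATCH
  Position 6: LOAD <- MATCH
  Position 7: SUB
  Position 8: JMP
  Position 9: MUL
  Position 10: MUL
Matches at positions: [2, 5, 6]
Total LOAD count: 3

3


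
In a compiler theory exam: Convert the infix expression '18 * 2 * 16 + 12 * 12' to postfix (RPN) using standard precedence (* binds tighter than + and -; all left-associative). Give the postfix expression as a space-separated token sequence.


Applying the shunting-yard algorithm:
  Operand 18 -> output
  Push '*' onto operator stack -> op-stack: [*]
  Operand 2 -> output
  See '*' (prec 2); top '*' (prec 2) >= it -> pop '*' to output
  Push '*' onto operator stack -> op-stack: [*]
  Operand 16 -> output
  See '+' (prec 1); top '*' (prec 2) >= it -> pop '*' to output
  Push '+' onto operator stack -> op-stack: [+]
  Operand 12 -> output
  Push '*' onto operator stack -> op-stack: [+, *]
  Operand 12 -> output
  End of input: pop '*' to output
  End of input: pop '+' to output
Postfix result: 18 2 * 16 * 12 12 * +

18 2 * 16 * 12 12 * +


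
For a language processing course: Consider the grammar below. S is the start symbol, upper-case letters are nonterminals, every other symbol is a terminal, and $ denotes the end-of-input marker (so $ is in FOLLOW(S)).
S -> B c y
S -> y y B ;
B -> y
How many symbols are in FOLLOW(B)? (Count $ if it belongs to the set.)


S is the start symbol and does not occur in any rule body, so FOLLOW(S) = {$}.
Examining every occurrence of B in a rule body:
  S -> B c y : B is followed by terminal 'c' -> add 'c'
  S -> y y B ; : B is followed by terminal ';' -> add ';'
  B -> y : B does not occur in the body -> contributes nothing
FOLLOW(B) = {;, c}
Count: 2

2


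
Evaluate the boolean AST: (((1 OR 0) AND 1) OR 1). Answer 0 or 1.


Step 1: Evaluate inner node
  1 OR 0 = 1
Step 2: Evaluate next node
  1 AND 1 = 1
Step 3: Evaluate root node
  1 OR 1 = 1

1


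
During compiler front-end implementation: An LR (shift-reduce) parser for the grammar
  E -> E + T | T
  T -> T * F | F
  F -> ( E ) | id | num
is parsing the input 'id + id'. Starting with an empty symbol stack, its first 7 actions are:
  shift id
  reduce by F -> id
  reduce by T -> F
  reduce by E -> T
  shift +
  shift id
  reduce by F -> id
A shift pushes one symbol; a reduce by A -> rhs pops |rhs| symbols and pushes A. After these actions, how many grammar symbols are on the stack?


Tracking the symbol stack through each action:
  Action 1: shift 'id' : push -> stack = [id] (size 1)
  Action 2: reduce by F -> id : pop 1, push F -> stack = [F] (size 1)
  Action 3: reduce by T -> F : pop 1, push T -> stack = [T] (size 1)
  Action 4: reduce by E -> T : pop 1, push E -> stack = [E] (size 1)
  Action 5: shift '+' : push -> stack = [E, +] (size 2)
  Action 6: shift 'id' : push -> stack = [E, +, id] (size 3)
  Action 7: reduce by F -> id : pop 1, push F -> stack = [E, +, F] (size 3)
Final stack size: 3

3


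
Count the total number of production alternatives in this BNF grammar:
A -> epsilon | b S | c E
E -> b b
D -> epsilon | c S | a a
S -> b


Counting alternatives per rule:
  A: 3 alternative(s)
  E: 1 alternative(s)
  D: 3 alternative(s)
  S: 1 alternative(s)
Sum: 3 + 1 + 3 + 1 = 8

8


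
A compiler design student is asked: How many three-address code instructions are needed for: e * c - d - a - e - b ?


Expression: e * c - d - a - e - b
Generating three-address code (respecting * over +/- precedence):
  Instruction 1: t1 = e * c
  Instruction 2: t2 = t1 - d
  Instruction 3: t3 = t2 - a
  Instruction 4: t4 = t3 - e
  Instruction 5: t5 = t4 - b
Total instructions: 5

5


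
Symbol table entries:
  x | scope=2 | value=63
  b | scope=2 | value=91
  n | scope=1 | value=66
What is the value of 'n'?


Searching symbol table for 'n':
  x | scope=2 | value=63
  b | scope=2 | value=91
  n | scope=1 | value=66 <- MATCH
Found 'n' at scope 1 with value 66

66


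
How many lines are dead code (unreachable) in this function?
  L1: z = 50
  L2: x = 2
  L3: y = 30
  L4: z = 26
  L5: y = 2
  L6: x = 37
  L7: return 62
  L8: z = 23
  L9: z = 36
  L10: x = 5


Analyzing control flow:
  L1: reachable (before return)
  L2: reachable (before return)
  L3: reachable (before return)
  L4: reachable (before return)
  L5: reachable (before return)
  L6: reachable (before return)
  L7: reachable (return statement)
  L8: DEAD (after return at L7)
  L9: DEAD (after return at L7)
  L10: DEAD (after return at L7)
Return at L7, total lines = 10
Dead lines: L8 through L10
Count: 3

3


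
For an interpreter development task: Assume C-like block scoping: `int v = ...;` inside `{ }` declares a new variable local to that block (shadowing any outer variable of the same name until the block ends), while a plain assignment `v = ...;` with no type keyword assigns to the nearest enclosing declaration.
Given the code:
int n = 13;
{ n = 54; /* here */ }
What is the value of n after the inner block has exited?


Analyzing scoping rules:
Outer scope: declares n = 13
Inner block: 'n = 54;' has no type keyword, so it is an assignment to the outer n (no shadowing)
The assignment changed the outer variable itself, so the new value persists after the block -> 54
Result: 54

54


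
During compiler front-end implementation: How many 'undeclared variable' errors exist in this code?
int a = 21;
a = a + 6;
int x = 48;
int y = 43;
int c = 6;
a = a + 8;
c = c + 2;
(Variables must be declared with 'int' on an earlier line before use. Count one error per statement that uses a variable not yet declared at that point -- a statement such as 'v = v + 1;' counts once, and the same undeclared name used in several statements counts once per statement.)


Scanning code line by line:
  Line 1: declare 'a' -> declared = ['a']
  Line 2: use 'a' -> OK (declared)
  Line 3: declare 'x' -> declared = ['a', 'x']
  Line 4: declare 'y' -> declared = ['a', 'x', 'y']
  Line 5: declare 'c' -> declared = ['a', 'c', 'x', 'y']
  Line 6: use 'a' -> OK (declared)
  Line 7: use 'c' -> OK (declared)
Total undeclared variable errors: 0

0
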